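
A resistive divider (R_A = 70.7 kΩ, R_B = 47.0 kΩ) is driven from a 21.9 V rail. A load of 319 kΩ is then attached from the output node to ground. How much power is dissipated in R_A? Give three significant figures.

P ≈ 2.72 mW

Total resistance from the source is R_A + (R_B‖R_L) = 111.7 kΩ, so I = 21.9/111.7 kΩ = 0.1961 mA.
P = I²·R_A = (0.1961 mA)² × 70.7 kΩ = 2.72 mW.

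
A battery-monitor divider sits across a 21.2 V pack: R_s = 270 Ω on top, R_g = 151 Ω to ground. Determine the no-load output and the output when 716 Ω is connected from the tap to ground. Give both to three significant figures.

Unloaded: 7.60 V; loaded: 6.70 V

Open-circuit: V = 21.2 × 151/(270 + 151) = 7.60 V.
With the load, R_g becomes R_g‖R_L = 124.7 Ω, so V = 21.2 × 124.7/394.7 = 6.70 V.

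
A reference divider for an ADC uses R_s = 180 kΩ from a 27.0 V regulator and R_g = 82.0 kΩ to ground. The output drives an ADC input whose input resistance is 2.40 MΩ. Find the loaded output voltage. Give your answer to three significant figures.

The load sits in parallel with R_g: R_g‖R_L = (82.0 × 2400) / (82.0 + 2400) = 79.29 kΩ.
V_out = 27.0 × 79.29 / (180 + 79.29) = 27.0 × 79.29/259.3 = 8.26 V.

V_out ≈ 8.26 V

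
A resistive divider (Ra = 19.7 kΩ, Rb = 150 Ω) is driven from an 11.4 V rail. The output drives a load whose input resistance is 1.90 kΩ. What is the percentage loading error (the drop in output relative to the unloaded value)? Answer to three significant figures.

7.27 %

The divider's output (Thévenin) resistance is Ra‖Rb = 148.9 Ω.
Fractional drop under load = R_th/(R_th + R_L) = 148.9 / (148.9 + 1900) = 0.07266.
So the output falls by 7.27 %.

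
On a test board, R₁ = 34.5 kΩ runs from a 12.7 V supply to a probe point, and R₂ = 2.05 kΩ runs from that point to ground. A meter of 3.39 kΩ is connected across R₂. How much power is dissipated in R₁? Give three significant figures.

P ≈ 4.35 mW

Total resistance from the source is R₁ + (R₂‖R_L) = 35.78 kΩ, so I = 12.7/35.78 kΩ = 0.3550 mA.
P = I²·R₁ = (0.3550 mA)² × 34.5 kΩ = 4.35 mW.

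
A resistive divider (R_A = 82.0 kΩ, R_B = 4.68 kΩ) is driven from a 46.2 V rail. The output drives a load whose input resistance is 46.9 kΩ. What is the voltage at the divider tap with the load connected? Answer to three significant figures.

V_out ≈ 2.28 V

The load sits in parallel with R_B: R_B‖R_L = (4.68 × 46.9) / (4.68 + 46.9) = 4.255 kΩ.
V_out = 46.2 × 4.255 / (82.0 + 4.255) = 46.2 × 4.255/86.26 = 2.28 V.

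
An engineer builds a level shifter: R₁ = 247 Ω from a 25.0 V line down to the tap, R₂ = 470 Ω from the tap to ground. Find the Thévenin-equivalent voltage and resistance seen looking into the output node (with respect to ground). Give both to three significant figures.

V_th is the open-circuit tap voltage: 25.0 × 470/(247 + 470) = 16.4 V.
With the supply zeroed, R₁ and R₂ appear in parallel from the tap: R_th = R₁‖R₂ = (247 × 470)/717.0 = 162 Ω.

V_th = 16.4 V, R_th = 162 Ω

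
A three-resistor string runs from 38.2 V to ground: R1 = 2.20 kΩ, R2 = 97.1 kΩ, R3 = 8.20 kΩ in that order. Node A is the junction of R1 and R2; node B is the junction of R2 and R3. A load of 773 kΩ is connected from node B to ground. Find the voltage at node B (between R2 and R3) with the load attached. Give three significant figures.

At node B, R3 is in parallel with the load: R3‖R_L = 8.114 kΩ.
Below node A the resistance is R2 + (R3‖R_L) = 105.2 kΩ, so V_A = 38.2 × 105.2/107.4 = 37.42 V.
Then V_B = V_A × (R3‖R_L)/(R2 + R3‖R_L) = 37.42 × 8.114/105.2 = 2.89 V.

V ≈ 2.89 V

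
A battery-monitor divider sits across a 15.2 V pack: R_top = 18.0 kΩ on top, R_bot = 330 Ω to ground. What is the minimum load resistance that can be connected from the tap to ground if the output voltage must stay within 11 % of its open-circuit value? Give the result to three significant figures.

R_L(min) ≈ 2.62 kΩ

Output resistance R_th = R_top‖R_bot = (18000 × 330)/18330 = 324.1 Ω.
The fractional drop is R_th/(R_th + R_L); requiring this ≤ 0.110 gives R_L ≥ R_th(1/0.110 − 1) = 324.1 × 8.091 = 2.62 kΩ.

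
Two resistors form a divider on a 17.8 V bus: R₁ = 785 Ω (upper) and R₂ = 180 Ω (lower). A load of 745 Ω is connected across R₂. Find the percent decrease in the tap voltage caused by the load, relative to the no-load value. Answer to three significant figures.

16.4 %

The divider's output (Thévenin) resistance is R₁‖R₂ = 146.4 Ω.
Fractional drop under load = R_th/(R_th + R_L) = 146.4 / (146.4 + 745) = 0.1643.
So the output falls by 16.4 %.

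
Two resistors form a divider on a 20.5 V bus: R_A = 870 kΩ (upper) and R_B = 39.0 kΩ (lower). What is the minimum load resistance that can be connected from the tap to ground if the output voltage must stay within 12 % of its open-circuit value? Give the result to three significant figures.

Output resistance R_th = R_A‖R_B = (870 × 39.0)/909.0 = 37.33 kΩ.
The fractional drop is R_th/(R_th + R_L); requiring this ≤ 0.120 gives R_L ≥ R_th(1/0.120 − 1) = 37.33 × 7.333 = 274 kΩ.

R_L(min) ≈ 274 kΩ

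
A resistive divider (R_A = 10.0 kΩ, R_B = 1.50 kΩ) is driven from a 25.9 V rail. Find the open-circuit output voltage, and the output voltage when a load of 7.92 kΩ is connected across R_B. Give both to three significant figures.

Open-circuit: V = 25.9 × 1.50/(10.0 + 1.50) = 3.38 V.
With the load, R_B becomes R_B‖R_L = 1.261 kΩ, so V = 25.9 × 1.261/11.26 = 2.90 V.

Unloaded: 3.38 V; loaded: 2.90 V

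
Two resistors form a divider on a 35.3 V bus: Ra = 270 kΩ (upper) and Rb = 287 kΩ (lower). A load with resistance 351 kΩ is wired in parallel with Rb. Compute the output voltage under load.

The load sits in parallel with Rb: Rb‖R_L = (287 × 351) / (287 + 351) = 157.9 kΩ.
V_out = 35.3 × 157.9 / (270 + 157.9) = 35.3 × 157.9/427.9 = 13.0 V.
(Unloaded it would have been 18.2 V.)

V_out ≈ 13.0 V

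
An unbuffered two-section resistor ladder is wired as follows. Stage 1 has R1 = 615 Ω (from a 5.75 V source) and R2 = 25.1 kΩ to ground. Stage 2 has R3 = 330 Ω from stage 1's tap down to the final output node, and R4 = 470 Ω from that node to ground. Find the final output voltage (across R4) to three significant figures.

V_out ≈ 1.88 V

Stage 2 presents R3+R4 = 800.0 Ω as a load on stage 1's tap.
Stage 1's lower leg becomes R2‖(R3+R4) = 775.3 Ω, so V_mid = 5.75 × 775.3/1390 = 3.206 V.
Stage 2 is itself unloaded: V_out = V_mid × R4/(R3+R4) = 3.206 × 470/800.0 = 1.88 V.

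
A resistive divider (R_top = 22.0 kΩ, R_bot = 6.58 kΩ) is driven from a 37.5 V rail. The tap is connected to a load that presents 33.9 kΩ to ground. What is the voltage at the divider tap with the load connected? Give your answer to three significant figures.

V_out ≈ 7.51 V

The load sits in parallel with R_bot: R_bot‖R_L = (6.58 × 33.9) / (6.58 + 33.9) = 5.510 kΩ.
V_out = 37.5 × 5.510 / (22.0 + 5.510) = 37.5 × 5.510/27.51 = 7.51 V.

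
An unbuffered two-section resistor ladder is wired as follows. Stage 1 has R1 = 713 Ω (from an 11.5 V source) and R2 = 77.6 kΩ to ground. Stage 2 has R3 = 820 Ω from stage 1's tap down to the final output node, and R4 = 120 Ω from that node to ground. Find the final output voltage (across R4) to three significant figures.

Stage 2 presents R3+R4 = 940.0 Ω as a load on stage 1's tap.
Stage 1's lower leg becomes R2‖(R3+R4) = 928.7 Ω, so V_mid = 11.5 × 928.7/1642 = 6.506 V.
Stage 2 is itself unloaded: V_out = V_mid × R4/(R3+R4) = 6.506 × 120/940.0 = 0.831 V.

V_out ≈ 0.831 V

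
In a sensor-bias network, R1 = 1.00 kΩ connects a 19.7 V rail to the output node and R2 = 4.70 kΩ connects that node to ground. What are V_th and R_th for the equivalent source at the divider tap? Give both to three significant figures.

V_th = 16.2 V, R_th = 825 Ω

V_th is the open-circuit tap voltage: 19.7 × 4.70/(1.00 + 4.70) = 16.2 V.
With the supply zeroed, R1 and R2 appear in parallel from the tap: R_th = R1‖R2 = (1.00 × 4.70)/5.700 = 825 Ω.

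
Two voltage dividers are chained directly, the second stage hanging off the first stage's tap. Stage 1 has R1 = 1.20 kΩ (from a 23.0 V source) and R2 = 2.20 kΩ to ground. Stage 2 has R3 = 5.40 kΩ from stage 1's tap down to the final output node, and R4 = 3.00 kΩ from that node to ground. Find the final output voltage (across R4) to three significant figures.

V_out ≈ 4.87 V

Stage 2 presents R3+R4 = 8.400 kΩ as a load on stage 1's tap.
Stage 1's lower leg becomes R2‖(R3+R4) = 1.743 kΩ, so V_mid = 23.0 × 1.743/2.943 = 13.62 V.
Stage 2 is itself unloaded: V_out = V_mid × R4/(R3+R4) = 13.62 × 3.00/8.400 = 4.87 V.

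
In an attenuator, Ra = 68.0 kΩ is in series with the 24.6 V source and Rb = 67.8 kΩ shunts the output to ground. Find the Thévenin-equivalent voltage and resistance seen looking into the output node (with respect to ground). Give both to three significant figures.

V_th is the open-circuit tap voltage: 24.6 × 67.8/(68.0 + 67.8) = 12.3 V.
With the supply zeroed, Ra and Rb appear in parallel from the tap: R_th = Ra‖Rb = (68.0 × 67.8)/135.8 = 33.9 kΩ.

V_th = 12.3 V, R_th = 33.9 kΩ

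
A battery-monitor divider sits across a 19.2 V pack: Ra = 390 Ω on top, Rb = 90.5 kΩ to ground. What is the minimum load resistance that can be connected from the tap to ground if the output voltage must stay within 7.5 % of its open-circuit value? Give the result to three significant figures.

Output resistance R_th = Ra‖Rb = (390 × 90500)/90890 = 388.3 Ω.
The fractional drop is R_th/(R_th + R_L); requiring this ≤ 0.0750 gives R_L ≥ R_th(1/0.0750 − 1) = 388.3 × 12.33 = 4.79 kΩ.

R_L(min) ≈ 4.79 kΩ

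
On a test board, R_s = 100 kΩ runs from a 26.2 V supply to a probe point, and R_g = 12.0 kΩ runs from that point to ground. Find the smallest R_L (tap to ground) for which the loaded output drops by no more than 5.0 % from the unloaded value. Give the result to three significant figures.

R_L(min) ≈ 204 kΩ

Output resistance R_th = R_s‖R_g = (100 × 12.0)/112.0 = 10.71 kΩ.
The fractional drop is R_th/(R_th + R_L); requiring this ≤ 0.0500 gives R_L ≥ R_th(1/0.0500 − 1) = 10.71 × 19.00 = 204 kΩ.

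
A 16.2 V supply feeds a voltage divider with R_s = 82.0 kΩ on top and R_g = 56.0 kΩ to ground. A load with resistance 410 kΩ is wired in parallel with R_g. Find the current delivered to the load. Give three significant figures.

I_L ≈ 0.0148 mA

R_g‖R_L = 49.27 kΩ; V_out = 16.2 × 49.27/131.3 = 6.080 V.
I_L = V_out / R_L = 6.080 / 410 kΩ = 0.0148 mA.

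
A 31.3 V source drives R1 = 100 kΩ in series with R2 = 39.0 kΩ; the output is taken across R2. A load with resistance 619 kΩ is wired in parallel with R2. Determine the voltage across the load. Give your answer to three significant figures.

V_out ≈ 8.40 V

The load sits in parallel with R2: R2‖R_L = (39.0 × 619) / (39.0 + 619) = 36.69 kΩ.
V_out = 31.3 × 36.69 / (100 + 36.69) = 31.3 × 36.69/136.7 = 8.40 V.
(Unloaded it would have been 8.78 V.)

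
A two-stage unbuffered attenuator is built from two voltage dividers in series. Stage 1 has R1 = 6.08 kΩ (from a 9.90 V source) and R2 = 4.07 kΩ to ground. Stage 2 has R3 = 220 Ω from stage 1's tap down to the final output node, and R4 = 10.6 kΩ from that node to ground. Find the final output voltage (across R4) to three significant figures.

Stage 2 presents R3+R4 = 10820 Ω as a load on stage 1's tap.
Stage 1's lower leg becomes R2‖(R3+R4) = 2958 Ω, so V_mid = 9.90 × 2958/9038 = 3.240 V.
Stage 2 is itself unloaded: V_out = V_mid × R4/(R3+R4) = 3.240 × 10600/10820 = 3.17 V.

V_out ≈ 3.17 V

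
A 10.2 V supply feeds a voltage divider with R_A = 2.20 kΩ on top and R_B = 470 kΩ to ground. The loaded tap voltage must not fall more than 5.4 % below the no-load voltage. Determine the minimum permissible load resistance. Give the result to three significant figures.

Output resistance R_th = R_A‖R_B = (2.20 × 470)/472.2 = 2.190 kΩ.
The fractional drop is R_th/(R_th + R_L); requiring this ≤ 0.0540 gives R_L ≥ R_th(1/0.0540 − 1) = 2.190 × 17.52 = 38.4 kΩ.

R_L(min) ≈ 38.4 kΩ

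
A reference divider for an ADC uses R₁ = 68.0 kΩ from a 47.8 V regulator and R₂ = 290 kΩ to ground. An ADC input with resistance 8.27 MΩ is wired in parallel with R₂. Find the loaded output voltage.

V_out ≈ 38.5 V

The load sits in parallel with R₂: R₂‖R_L = (290 × 8270) / (290 + 8270) = 280.2 kΩ.
V_out = 47.8 × 280.2 / (68.0 + 280.2) = 47.8 × 280.2/348.2 = 38.5 V.
(Unloaded it would have been 38.7 V.)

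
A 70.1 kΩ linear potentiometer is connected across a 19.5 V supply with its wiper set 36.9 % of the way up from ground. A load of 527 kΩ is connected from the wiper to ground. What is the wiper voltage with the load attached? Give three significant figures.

The wiper splits the pot into (1−α)R = 44.23 kΩ above and αR = 25.87 kΩ below.
Lower section ‖ load = 24.66 kΩ.
V_wiper = 19.5 × 24.66/(44.23 + 24.66) = 6.98 V.

V ≈ 6.98 V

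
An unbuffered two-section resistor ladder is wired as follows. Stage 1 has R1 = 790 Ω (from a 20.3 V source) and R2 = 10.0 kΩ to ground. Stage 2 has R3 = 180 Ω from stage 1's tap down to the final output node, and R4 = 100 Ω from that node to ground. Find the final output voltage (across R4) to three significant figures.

V_out ≈ 1.86 V

Stage 2 presents R3+R4 = 280.0 Ω as a load on stage 1's tap.
Stage 1's lower leg becomes R2‖(R3+R4) = 272.4 Ω, so V_mid = 20.3 × 272.4/1062 = 5.205 V.
Stage 2 is itself unloaded: V_out = V_mid × R4/(R3+R4) = 5.205 × 100/280.0 = 1.86 V.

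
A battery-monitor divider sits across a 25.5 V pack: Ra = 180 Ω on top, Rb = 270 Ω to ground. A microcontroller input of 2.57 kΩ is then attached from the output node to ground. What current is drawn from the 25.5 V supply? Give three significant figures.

I ≈ 60.1 mA

Rb‖R_L = 244.3 Ω, so the source sees Ra + Rb‖R_L = 424.3 Ω.
I = 25.5 V / 424.3 Ω = 60.1 mA.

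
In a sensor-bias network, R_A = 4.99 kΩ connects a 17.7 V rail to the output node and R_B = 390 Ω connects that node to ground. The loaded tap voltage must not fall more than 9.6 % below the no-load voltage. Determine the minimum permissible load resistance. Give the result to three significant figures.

Output resistance R_th = R_A‖R_B = (4990 × 390)/5380 = 361.7 Ω.
The fractional drop is R_th/(R_th + R_L); requiring this ≤ 0.0960 gives R_L ≥ R_th(1/0.0960 − 1) = 361.7 × 9.417 = 3.41 kΩ.

R_L(min) ≈ 3.41 kΩ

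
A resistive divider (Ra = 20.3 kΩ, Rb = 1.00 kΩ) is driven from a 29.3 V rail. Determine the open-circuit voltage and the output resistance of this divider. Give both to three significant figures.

V_th is the open-circuit tap voltage: 29.3 × 1.00/(20.3 + 1.00) = 1.38 V.
With the supply zeroed, Ra and Rb appear in parallel from the tap: R_th = Ra‖Rb = (20.3 × 1.00)/21.30 = 953 Ω.

V_th = 1.38 V, R_th = 953 Ω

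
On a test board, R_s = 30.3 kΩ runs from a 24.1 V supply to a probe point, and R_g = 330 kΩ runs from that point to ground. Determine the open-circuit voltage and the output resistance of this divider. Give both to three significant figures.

V_th is the open-circuit tap voltage: 24.1 × 330/(30.3 + 330) = 22.1 V.
With the supply zeroed, R_s and R_g appear in parallel from the tap: R_th = R_s‖R_g = (30.3 × 330)/360.3 = 27.8 kΩ.

V_th = 22.1 V, R_th = 27.8 kΩ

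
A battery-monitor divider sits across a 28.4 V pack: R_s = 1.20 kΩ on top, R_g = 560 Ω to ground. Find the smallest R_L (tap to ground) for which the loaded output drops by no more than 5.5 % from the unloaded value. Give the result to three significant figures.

Output resistance R_th = R_s‖R_g = (1200 × 560)/1760 = 381.8 Ω.
The fractional drop is R_th/(R_th + R_L); requiring this ≤ 0.0550 gives R_L ≥ R_th(1/0.0550 − 1) = 381.8 × 17.18 = 6.56 kΩ.

R_L(min) ≈ 6.56 kΩ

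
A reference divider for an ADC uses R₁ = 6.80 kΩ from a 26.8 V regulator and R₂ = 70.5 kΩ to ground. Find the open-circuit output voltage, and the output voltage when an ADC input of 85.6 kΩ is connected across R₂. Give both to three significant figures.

Open-circuit: V = 26.8 × 70.5/(6.80 + 70.5) = 24.4 V.
With the load, R₂ becomes R₂‖R_L = 38.66 kΩ, so V = 26.8 × 38.66/45.46 = 22.8 V.

Unloaded: 24.4 V; loaded: 22.8 V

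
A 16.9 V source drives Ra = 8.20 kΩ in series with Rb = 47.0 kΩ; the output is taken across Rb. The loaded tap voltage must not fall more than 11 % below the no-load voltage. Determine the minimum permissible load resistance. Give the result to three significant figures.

Output resistance R_th = Ra‖Rb = (8.20 × 47.0)/55.20 = 6.982 kΩ.
The fractional drop is R_th/(R_th + R_L); requiring this ≤ 0.110 gives R_L ≥ R_th(1/0.110 − 1) = 6.982 × 8.091 = 56.5 kΩ.

R_L(min) ≈ 56.5 kΩ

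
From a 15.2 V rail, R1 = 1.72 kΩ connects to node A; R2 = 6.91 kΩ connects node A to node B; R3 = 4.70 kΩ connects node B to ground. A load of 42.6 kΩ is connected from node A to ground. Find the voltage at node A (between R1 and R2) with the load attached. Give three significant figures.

Below node A the series string R2+R3 = 11.61 kΩ sits in parallel with the 42.6 kΩ load: 9.124 kΩ.
V_A = 15.2 × 9.124/(1.72 + 9.124) = 12.8 V.

V ≈ 12.8 V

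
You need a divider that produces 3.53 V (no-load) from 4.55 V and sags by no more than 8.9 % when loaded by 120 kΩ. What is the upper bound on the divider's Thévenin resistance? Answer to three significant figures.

Loading drop = R_th/(R_th + R_L) ≤ 0.0890, so R_th ≤ R_L · ε/(1−ε) = 120 kΩ × 0.0890/0.9110 = 11.7 kΩ.
(Any R1, R2 with R2/(R1+R2) = 0.776 and R1‖R2 ≤ 11.7 kΩ will meet the spec.)

R_th ≤ 11.7 kΩ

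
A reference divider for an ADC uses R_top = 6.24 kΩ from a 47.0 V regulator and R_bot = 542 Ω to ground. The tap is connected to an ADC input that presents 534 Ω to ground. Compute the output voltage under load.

V_out ≈ 1.94 V

The load sits in parallel with R_bot: R_bot‖R_L = (542 × 534) / (542 + 534) = 269.0 Ω.
V_out = 47.0 × 269.0 / (6240 + 269.0) = 47.0 × 269.0/6509 = 1.94 V.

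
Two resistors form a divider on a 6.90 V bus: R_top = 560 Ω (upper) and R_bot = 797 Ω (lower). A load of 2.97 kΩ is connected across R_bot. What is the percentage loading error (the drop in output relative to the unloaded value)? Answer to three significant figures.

9.97 %

The divider's output (Thévenin) resistance is R_top‖R_bot = 328.9 Ω.
Fractional drop under load = R_th/(R_th + R_L) = 328.9 / (328.9 + 2970) = 0.09970.
So the output falls by 9.97 %.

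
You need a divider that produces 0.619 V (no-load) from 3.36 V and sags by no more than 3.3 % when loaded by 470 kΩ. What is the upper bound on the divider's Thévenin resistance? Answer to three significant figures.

Loading drop = R_th/(R_th + R_L) ≤ 0.0330, so R_th ≤ R_L · ε/(1−ε) = 470 kΩ × 0.0330/0.9670 = 16.0 kΩ.
(Any R1, R2 with R2/(R1+R2) = 0.184 and R1‖R2 ≤ 16.0 kΩ will meet the spec.)

R_th ≤ 16.0 kΩ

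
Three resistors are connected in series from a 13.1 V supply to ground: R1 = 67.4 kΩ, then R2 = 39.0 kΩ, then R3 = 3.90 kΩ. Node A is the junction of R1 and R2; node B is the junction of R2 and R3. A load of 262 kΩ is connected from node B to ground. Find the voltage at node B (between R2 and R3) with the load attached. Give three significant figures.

V ≈ 0.457 V

At node B, R3 is in parallel with the load: R3‖R_L = 3.843 kΩ.
Below node A the resistance is R2 + (R3‖R_L) = 42.84 kΩ, so V_A = 13.1 × 42.84/110.2 = 5.091 V.
Then V_B = V_A × (R3‖R_L)/(R2 + R3‖R_L) = 5.091 × 3.843/42.84 = 0.457 V.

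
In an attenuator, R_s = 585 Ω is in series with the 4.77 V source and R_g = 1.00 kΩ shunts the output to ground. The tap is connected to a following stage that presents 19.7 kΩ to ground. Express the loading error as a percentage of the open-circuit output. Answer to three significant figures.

The divider's output (Thévenin) resistance is R_s‖R_g = 369.1 Ω.
Fractional drop under load = R_th/(R_th + R_L) = 369.1 / (369.1 + 19700) = 0.01839.
So the output falls by 1.84 %.

1.84 %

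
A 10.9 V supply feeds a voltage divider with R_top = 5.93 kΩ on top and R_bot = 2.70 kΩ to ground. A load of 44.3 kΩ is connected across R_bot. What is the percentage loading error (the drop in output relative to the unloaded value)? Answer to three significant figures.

The divider's output (Thévenin) resistance is R_top‖R_bot = 1.855 kΩ.
Fractional drop under load = R_th/(R_th + R_L) = 1.855 / (1.855 + 44.3) = 0.04020.
So the output falls by 4.02 %.

4.02 %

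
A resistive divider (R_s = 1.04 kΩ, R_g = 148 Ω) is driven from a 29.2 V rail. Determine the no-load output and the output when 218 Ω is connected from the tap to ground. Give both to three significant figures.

Unloaded: 3.64 V; loaded: 2.28 V

Open-circuit: V = 29.2 × 148/(1040 + 148) = 3.64 V.
With the load, R_g becomes R_g‖R_L = 88.15 Ω, so V = 29.2 × 88.15/1128 = 2.28 V.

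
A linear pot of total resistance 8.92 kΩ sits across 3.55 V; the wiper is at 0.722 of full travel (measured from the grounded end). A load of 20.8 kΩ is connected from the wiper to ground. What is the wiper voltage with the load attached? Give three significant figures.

The wiper splits the pot into (1−α)R = 2.480 kΩ above and αR = 6.440 kΩ below.
Lower section ‖ load = 4.918 kΩ.
V_wiper = 3.55 × 4.918/(2.480 + 4.918) = 2.36 V.

V ≈ 2.36 V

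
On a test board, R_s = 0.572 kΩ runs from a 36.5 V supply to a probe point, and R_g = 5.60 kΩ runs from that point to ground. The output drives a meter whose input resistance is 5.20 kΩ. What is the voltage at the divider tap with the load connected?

The load sits in parallel with R_g: R_g‖R_L = (5600 × 5200) / (5600 + 5200) = 2696 Ω.
V_out = 36.5 × 2696 / (572 + 2696) = 36.5 × 2696/3268 = 30.1 V.

V_out ≈ 30.1 V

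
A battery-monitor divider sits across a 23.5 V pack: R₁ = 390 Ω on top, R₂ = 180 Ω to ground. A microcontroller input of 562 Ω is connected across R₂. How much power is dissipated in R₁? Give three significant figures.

Total resistance from the source is R₁ + (R₂‖R_L) = 526.3 Ω, so I = 23.5/526.3 Ω = 44.65 mA.
P = I²·R₁ = (44.65 mA)² × 390 Ω = 777 mW.

P ≈ 777 mW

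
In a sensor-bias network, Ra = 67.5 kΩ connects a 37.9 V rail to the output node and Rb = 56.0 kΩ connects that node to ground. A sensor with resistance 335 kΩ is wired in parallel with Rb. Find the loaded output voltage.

The load sits in parallel with Rb: Rb‖R_L = (56.0 × 335) / (56.0 + 335) = 47.98 kΩ.
V_out = 37.9 × 47.98 / (67.5 + 47.98) = 37.9 × 47.98/115.5 = 15.7 V.
(Unloaded it would have been 17.2 V.)

V_out ≈ 15.7 V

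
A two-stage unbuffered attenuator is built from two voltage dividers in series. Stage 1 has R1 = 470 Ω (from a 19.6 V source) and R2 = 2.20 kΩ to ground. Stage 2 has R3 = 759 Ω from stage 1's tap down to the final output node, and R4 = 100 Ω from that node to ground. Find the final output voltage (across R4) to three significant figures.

V_out ≈ 1.30 V

Stage 2 presents R3+R4 = 859.0 Ω as a load on stage 1's tap.
Stage 1's lower leg becomes R2‖(R3+R4) = 617.8 Ω, so V_mid = 19.6 × 617.8/1088 = 11.13 V.
Stage 2 is itself unloaded: V_out = V_mid × R4/(R3+R4) = 11.13 × 100/859.0 = 1.30 V.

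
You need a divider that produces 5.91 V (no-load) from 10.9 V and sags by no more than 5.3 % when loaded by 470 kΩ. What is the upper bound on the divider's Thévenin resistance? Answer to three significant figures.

R_th ≤ 26.3 kΩ

Loading drop = R_th/(R_th + R_L) ≤ 0.0530, so R_th ≤ R_L · ε/(1−ε) = 470 kΩ × 0.0530/0.9470 = 26.3 kΩ.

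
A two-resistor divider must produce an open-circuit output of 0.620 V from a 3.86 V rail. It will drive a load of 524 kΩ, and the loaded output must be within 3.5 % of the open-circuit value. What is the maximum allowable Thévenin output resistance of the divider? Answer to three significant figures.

Loading drop = R_th/(R_th + R_L) ≤ 0.0350, so R_th ≤ R_L · ε/(1−ε) = 524 kΩ × 0.0350/0.9650 = 19.0 kΩ.

R_th ≤ 19.0 kΩ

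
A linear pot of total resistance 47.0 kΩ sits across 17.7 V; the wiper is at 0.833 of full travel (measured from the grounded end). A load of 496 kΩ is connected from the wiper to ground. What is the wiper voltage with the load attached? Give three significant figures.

V ≈ 14.6 V

The wiper splits the pot into (1−α)R = 7.849 kΩ above and αR = 39.15 kΩ below.
Lower section ‖ load = 36.29 kΩ.
V_wiper = 17.7 × 36.29/(7.849 + 36.29) = 14.6 V.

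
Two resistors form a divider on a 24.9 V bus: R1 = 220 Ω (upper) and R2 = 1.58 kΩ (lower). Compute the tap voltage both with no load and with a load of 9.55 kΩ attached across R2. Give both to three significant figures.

Open-circuit: V = 24.9 × 1580/(220 + 1580) = 21.9 V.
With the load, R2 becomes R2‖R_L = 1356 Ω, so V = 24.9 × 1356/1576 = 21.4 V.

Unloaded: 21.9 V; loaded: 21.4 V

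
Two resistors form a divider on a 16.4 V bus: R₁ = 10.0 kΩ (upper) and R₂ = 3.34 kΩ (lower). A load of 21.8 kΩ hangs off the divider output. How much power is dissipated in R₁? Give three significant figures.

P ≈ 16.2 mW

Total resistance from the source is R₁ + (R₂‖R_L) = 12.90 kΩ, so I = 16.4/12.90 kΩ = 1.272 mA.
P = I²·R₁ = (1.272 mA)² × 10.0 kΩ = 16.2 mW.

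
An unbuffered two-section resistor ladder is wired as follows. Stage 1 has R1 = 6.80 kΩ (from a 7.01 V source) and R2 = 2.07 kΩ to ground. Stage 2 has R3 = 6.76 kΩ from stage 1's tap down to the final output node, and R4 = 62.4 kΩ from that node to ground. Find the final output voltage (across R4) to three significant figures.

Stage 2 presents R3+R4 = 69.16 kΩ as a load on stage 1's tap.
Stage 1's lower leg becomes R2‖(R3+R4) = 2.010 kΩ, so V_mid = 7.01 × 2.010/8.810 = 1.599 V.
Stage 2 is itself unloaded: V_out = V_mid × R4/(R3+R4) = 1.599 × 62.4/69.16 = 1.44 V.

V_out ≈ 1.44 V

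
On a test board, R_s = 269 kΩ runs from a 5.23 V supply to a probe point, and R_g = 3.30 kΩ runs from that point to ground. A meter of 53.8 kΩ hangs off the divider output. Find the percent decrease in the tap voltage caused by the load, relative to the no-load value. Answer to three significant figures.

The divider's output (Thévenin) resistance is R_s‖R_g = 3.260 kΩ.
Fractional drop under load = R_th/(R_th + R_L) = 3.260 / (3.260 + 53.8) = 0.05713.
So the output falls by 5.71 %.

5.71 %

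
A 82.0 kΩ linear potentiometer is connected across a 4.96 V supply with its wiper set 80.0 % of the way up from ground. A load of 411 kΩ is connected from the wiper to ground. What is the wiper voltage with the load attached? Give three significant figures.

The wiper splits the pot into (1−α)R = 16.40 kΩ above and αR = 65.60 kΩ below.
Lower section ‖ load = 56.57 kΩ.
V_wiper = 4.96 × 56.57/(16.40 + 56.57) = 3.85 V.

V ≈ 3.85 V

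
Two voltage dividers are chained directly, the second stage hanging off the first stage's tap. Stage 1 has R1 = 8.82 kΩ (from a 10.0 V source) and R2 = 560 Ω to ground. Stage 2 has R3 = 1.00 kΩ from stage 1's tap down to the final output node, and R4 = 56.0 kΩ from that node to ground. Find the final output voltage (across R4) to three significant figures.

Stage 2 presents R3+R4 = 57000 Ω as a load on stage 1's tap.
Stage 1's lower leg becomes R2‖(R3+R4) = 554.6 Ω, so V_mid = 10.0 × 554.6/9375 = 0.5916 V.
Stage 2 is itself unloaded: V_out = V_mid × R4/(R3+R4) = 0.5916 × 56000/57000 = 0.581 V.

V_out ≈ 0.581 V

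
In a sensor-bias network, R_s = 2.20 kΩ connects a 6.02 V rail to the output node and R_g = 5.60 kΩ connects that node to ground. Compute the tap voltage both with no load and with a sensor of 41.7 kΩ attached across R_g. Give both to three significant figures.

Unloaded: 4.32 V; loaded: 4.16 V

Open-circuit: V = 6.02 × 5.60/(2.20 + 5.60) = 4.32 V.
With the load, R_g becomes R_g‖R_L = 4.937 kΩ, so V = 6.02 × 4.937/7.137 = 4.16 V.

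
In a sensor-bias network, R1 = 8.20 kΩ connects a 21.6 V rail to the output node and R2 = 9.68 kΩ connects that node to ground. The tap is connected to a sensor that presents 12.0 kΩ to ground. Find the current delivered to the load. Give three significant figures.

R2‖R_L = 5.358 kΩ; V_out = 21.6 × 5.358/13.56 = 8.536 V.
I_L = V_out / R_L = 8.536 / 12.0 kΩ = 0.711 mA.

I_L ≈ 0.711 mA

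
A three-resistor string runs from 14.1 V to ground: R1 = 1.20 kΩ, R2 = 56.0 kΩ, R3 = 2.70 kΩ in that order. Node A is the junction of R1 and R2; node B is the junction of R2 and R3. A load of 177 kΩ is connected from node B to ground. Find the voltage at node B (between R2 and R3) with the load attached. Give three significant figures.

V ≈ 0.626 V

At node B, R3 is in parallel with the load: R3‖R_L = 2.659 kΩ.
Below node A the resistance is R2 + (R3‖R_L) = 58.66 kΩ, so V_A = 14.1 × 58.66/59.86 = 13.82 V.
Then V_B = V_A × (R3‖R_L)/(R2 + R3‖R_L) = 13.82 × 2.659/58.66 = 0.626 V.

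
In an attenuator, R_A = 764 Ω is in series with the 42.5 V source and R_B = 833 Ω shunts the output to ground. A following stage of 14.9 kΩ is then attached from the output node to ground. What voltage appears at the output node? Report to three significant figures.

V_out ≈ 21.6 V

The load sits in parallel with R_B: R_B‖R_L = (833 × 14900) / (833 + 14900) = 788.9 Ω.
V_out = 42.5 × 788.9 / (764 + 788.9) = 42.5 × 788.9/1553 = 21.6 V.
(Unloaded it would have been 22.2 V.)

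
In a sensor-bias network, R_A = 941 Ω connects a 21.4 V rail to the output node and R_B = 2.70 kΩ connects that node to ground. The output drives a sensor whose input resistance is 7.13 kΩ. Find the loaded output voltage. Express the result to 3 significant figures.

The load sits in parallel with R_B: R_B‖R_L = (2700 × 7130) / (2700 + 7130) = 1958 Ω.
V_out = 21.4 × 1958 / (941 + 1958) = 21.4 × 1958/2899 = 14.5 V.

V_out ≈ 14.5 V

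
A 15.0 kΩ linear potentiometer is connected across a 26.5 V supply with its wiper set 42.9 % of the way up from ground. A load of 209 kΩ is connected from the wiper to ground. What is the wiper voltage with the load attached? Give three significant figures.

V ≈ 11.2 V

The wiper splits the pot into (1−α)R = 8.565 kΩ above and αR = 6.435 kΩ below.
Lower section ‖ load = 6.243 kΩ.
V_wiper = 26.5 × 6.243/(8.565 + 6.243) = 11.2 V.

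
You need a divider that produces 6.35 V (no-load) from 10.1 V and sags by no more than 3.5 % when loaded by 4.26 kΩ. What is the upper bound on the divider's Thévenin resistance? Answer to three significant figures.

R_th ≤ 155 Ω

Loading drop = R_th/(R_th + R_L) ≤ 0.0350, so R_th ≤ R_L · ε/(1−ε) = 4.26 kΩ × 0.0350/0.9650 = 155 Ω.
(Any R1, R2 with R2/(R1+R2) = 0.629 and R1‖R2 ≤ 155 Ω will meet the spec.)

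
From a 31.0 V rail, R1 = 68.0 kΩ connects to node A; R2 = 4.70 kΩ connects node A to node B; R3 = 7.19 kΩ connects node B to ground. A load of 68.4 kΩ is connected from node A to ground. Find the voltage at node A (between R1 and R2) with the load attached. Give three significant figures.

Below node A the series string R2+R3 = 11.89 kΩ sits in parallel with the 68.4 kΩ load: 10.13 kΩ.
V_A = 31.0 × 10.13/(68.0 + 10.13) = 4.02 V.

V ≈ 4.02 V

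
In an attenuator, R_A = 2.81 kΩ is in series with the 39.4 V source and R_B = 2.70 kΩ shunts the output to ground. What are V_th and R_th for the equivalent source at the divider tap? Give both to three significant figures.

V_th = 19.3 V, R_th = 1.38 kΩ

V_th is the open-circuit tap voltage: 39.4 × 2.70/(2.81 + 2.70) = 19.3 V.
With the supply zeroed, R_A and R_B appear in parallel from the tap: R_th = R_A‖R_B = (2.81 × 2.70)/5.510 = 1.38 kΩ.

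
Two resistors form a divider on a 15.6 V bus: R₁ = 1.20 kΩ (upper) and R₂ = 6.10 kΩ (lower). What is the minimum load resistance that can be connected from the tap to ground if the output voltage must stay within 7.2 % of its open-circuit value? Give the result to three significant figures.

R_L(min) ≈ 12.9 kΩ

Output resistance R_th = R₁‖R₂ = (1.20 × 6.10)/7.300 = 1.003 kΩ.
The fractional drop is R_th/(R_th + R_L); requiring this ≤ 0.0720 gives R_L ≥ R_th(1/0.0720 − 1) = 1.003 × 12.89 = 12.9 kΩ.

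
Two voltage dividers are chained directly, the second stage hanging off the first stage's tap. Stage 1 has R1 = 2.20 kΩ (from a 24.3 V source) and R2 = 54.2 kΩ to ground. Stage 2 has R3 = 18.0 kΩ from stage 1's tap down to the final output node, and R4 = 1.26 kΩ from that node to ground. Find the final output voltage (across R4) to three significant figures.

V_out ≈ 1.38 V

Stage 2 presents R3+R4 = 19.26 kΩ as a load on stage 1's tap.
Stage 1's lower leg becomes R2‖(R3+R4) = 14.21 kΩ, so V_mid = 24.3 × 14.21/16.41 = 21.04 V.
Stage 2 is itself unloaded: V_out = V_mid × R4/(R3+R4) = 21.04 × 1.26/19.26 = 1.38 V.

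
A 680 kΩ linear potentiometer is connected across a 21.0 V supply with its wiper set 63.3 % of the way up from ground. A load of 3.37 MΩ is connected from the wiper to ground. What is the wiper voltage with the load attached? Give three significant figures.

The wiper splits the pot into (1−α)R = 249.6 kΩ above and αR = 430.4 kΩ below.
Lower section ‖ load = 381.7 kΩ.
V_wiper = 21.0 × 381.7/(249.6 + 381.7) = 12.7 V.

V ≈ 12.7 V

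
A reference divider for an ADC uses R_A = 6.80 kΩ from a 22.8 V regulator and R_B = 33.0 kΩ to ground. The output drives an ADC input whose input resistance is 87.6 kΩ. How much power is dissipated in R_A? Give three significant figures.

Total resistance from the source is R_A + (R_B‖R_L) = 30.77 kΩ, so I = 22.8/30.77 kΩ = 0.7410 mA.
P = I²·R_A = (0.7410 mA)² × 6.80 kΩ = 3.73 mW.

P ≈ 3.73 mW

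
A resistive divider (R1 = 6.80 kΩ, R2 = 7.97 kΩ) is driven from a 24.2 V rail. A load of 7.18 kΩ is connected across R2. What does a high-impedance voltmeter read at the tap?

The load sits in parallel with R2: R2‖R_L = (7.97 × 7.18) / (7.97 + 7.18) = 3.777 kΩ.
V_out = 24.2 × 3.777 / (6.80 + 3.777) = 24.2 × 3.777/10.58 = 8.64 V.

V_out ≈ 8.64 V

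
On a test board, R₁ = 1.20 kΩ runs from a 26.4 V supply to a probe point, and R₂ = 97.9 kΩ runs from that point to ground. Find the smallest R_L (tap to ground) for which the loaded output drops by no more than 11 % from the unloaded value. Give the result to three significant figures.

R_L(min) ≈ 9.59 kΩ

Output resistance R_th = R₁‖R₂ = (1.20 × 97.9)/99.10 = 1.185 kΩ.
The fractional drop is R_th/(R_th + R_L); requiring this ≤ 0.110 gives R_L ≥ R_th(1/0.110 − 1) = 1.185 × 8.091 = 9.59 kΩ.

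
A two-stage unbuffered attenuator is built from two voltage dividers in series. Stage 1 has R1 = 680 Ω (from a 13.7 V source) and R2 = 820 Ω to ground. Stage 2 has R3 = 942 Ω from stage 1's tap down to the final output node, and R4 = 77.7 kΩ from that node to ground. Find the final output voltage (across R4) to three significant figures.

V_out ≈ 7.36 V

Stage 2 presents R3+R4 = 78640 Ω as a load on stage 1's tap.
Stage 1's lower leg becomes R2‖(R3+R4) = 811.5 Ω, so V_mid = 13.7 × 811.5/1492 = 7.454 V.
Stage 2 is itself unloaded: V_out = V_mid × R4/(R3+R4) = 7.454 × 77700/78640 = 7.36 V.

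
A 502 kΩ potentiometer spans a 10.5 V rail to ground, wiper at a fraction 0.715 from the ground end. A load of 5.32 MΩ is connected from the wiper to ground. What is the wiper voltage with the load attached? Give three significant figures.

The wiper splits the pot into (1−α)R = 143.1 kΩ above and αR = 358.9 kΩ below.
Lower section ‖ load = 336.2 kΩ.
V_wiper = 10.5 × 336.2/(143.1 + 336.2) = 7.37 V.

V ≈ 7.37 V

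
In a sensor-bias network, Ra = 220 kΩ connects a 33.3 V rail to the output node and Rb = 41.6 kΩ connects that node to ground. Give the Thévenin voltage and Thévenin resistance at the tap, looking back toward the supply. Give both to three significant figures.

V_th is the open-circuit tap voltage: 33.3 × 41.6/(220 + 41.6) = 5.30 V.
With the supply zeroed, Ra and Rb appear in parallel from the tap: R_th = Ra‖Rb = (220 × 41.6)/261.6 = 35.0 kΩ.

V_th = 5.30 V, R_th = 35.0 kΩ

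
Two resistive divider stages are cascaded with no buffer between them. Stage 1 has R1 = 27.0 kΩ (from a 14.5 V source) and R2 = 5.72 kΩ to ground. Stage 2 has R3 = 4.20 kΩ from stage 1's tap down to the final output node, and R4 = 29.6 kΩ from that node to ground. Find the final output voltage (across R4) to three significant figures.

Stage 2 presents R3+R4 = 33.80 kΩ as a load on stage 1's tap.
Stage 1's lower leg becomes R2‖(R3+R4) = 4.892 kΩ, so V_mid = 14.5 × 4.892/31.89 = 2.224 V.
Stage 2 is itself unloaded: V_out = V_mid × R4/(R3+R4) = 2.224 × 29.6/33.80 = 1.95 V.

V_out ≈ 1.95 V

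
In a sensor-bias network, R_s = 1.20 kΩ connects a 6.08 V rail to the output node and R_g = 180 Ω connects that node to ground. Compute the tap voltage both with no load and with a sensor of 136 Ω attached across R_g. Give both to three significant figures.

Unloaded: 0.793 V; loaded: 0.369 V

Open-circuit: V = 6.08 × 180/(1200 + 180) = 0.793 V.
With the load, R_g becomes R_g‖R_L = 77.47 Ω, so V = 6.08 × 77.47/1277 = 0.369 V.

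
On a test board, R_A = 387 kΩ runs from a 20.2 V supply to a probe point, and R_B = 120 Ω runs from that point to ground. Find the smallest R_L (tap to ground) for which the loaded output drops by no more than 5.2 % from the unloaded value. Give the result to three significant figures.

R_L(min) ≈ 2.19 kΩ

Output resistance R_th = R_A‖R_B = (387000 × 120)/387100 = 120.0 Ω.
The fractional drop is R_th/(R_th + R_L); requiring this ≤ 0.0520 gives R_L ≥ R_th(1/0.0520 − 1) = 120.0 × 18.23 = 2.19 kΩ.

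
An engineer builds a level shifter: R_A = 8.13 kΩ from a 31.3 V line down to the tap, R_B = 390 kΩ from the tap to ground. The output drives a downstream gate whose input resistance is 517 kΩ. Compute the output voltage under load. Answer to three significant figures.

The load sits in parallel with R_B: R_B‖R_L = (390 × 517) / (390 + 517) = 222.3 kΩ.
V_out = 31.3 × 222.3 / (8.13 + 222.3) = 31.3 × 222.3/230.4 = 30.2 V.
(Unloaded it would have been 30.7 V.)

V_out ≈ 30.2 V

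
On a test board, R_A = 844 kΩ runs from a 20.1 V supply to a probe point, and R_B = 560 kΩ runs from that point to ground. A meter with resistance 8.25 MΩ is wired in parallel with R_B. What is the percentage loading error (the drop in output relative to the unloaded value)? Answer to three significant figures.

The divider's output (Thévenin) resistance is R_A‖R_B = 336.6 kΩ.
Fractional drop under load = R_th/(R_th + R_L) = 336.6 / (336.6 + 8250) = 0.03920.
So the output falls by 3.92 %.

3.92 %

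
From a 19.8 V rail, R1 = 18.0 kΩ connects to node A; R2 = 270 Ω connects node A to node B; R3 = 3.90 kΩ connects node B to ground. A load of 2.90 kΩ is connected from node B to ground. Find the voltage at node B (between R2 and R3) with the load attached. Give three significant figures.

V ≈ 1.65 V

At node B, R3 is in parallel with the load: R3‖R_L = 1663 Ω.
Below node A the resistance is R2 + (R3‖R_L) = 1933 Ω, so V_A = 19.8 × 1933/19930 = 1.920 V.
Then V_B = V_A × (R3‖R_L)/(R2 + R3‖R_L) = 1.920 × 1663/1933 = 1.65 V.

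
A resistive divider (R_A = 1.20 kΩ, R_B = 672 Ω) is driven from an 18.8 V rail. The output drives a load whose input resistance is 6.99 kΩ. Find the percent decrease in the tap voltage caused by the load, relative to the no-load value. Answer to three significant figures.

The divider's output (Thévenin) resistance is R_A‖R_B = 430.8 Ω.
Fractional drop under load = R_th/(R_th + R_L) = 430.8 / (430.8 + 6990) = 0.05805.
So the output falls by 5.80 %.

5.80 %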